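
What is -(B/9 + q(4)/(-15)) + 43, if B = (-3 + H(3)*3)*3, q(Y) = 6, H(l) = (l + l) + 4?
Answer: 172/5 ≈ 34.400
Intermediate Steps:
H(l) = 4 + 2*l (H(l) = 2*l + 4 = 4 + 2*l)
B = 81 (B = (-3 + (4 + 2*3)*3)*3 = (-3 + (4 + 6)*3)*3 = (-3 + 10*3)*3 = (-3 + 30)*3 = 27*3 = 81)
-(B/9 + q(4)/(-15)) + 43 = -(81/9 + 6/(-15)) + 43 = -(81*(⅑) + 6*(-1/15)) + 43 = -(9 - ⅖) + 43 = -1*43/5 + 43 = -43/5 + 43 = 172/5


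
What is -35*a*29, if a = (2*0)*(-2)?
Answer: 0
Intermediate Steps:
a = 0 (a = 0*(-2) = 0)
-35*a*29 = -35*0*29 = 0*29 = 0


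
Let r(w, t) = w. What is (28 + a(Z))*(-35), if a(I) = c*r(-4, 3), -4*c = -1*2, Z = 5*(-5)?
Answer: -910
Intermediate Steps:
Z = -25
c = ½ (c = -(-1)*2/4 = -¼*(-2) = ½ ≈ 0.50000)
a(I) = -2 (a(I) = (½)*(-4) = -2)
(28 + a(Z))*(-35) = (28 - 2)*(-35) = 26*(-35) = -910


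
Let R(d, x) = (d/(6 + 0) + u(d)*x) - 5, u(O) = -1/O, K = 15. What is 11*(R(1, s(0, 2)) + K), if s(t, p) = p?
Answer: 539/6 ≈ 89.833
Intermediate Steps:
R(d, x) = -5 + d/6 - x/d (R(d, x) = (d/(6 + 0) + (-1/d)*x) - 5 = (d/6 - x/d) - 5 = -5 + d/6 - x/d)
11*(R(1, s(0, 2)) + K) = 11*((-5 + (⅙)*1 - 1*2/1) + 15) = 11*((-5 + ⅙ - 1*2*1) + 15) = 11*((-5 + ⅙ - 2) + 15) = 11*(-41/6 + 15) = 11*(49/6) = 539/6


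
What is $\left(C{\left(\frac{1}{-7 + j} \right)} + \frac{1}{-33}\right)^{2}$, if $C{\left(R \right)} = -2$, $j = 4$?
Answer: $\frac{4489}{1089} \approx 4.1221$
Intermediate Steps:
$\left(C{\left(\frac{1}{-7 + j} \right)} + \frac{1}{-33}\right)^{2} = \left(-2 + \frac{1}{-33}\right)^{2} = \left(-2 - \frac{1}{33}\right)^{2} = \left(- \frac{67}{33}\right)^{2} = \frac{4489}{1089}$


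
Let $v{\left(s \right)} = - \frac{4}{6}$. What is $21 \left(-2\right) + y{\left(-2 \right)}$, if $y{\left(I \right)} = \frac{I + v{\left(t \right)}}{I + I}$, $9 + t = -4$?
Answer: $- \frac{124}{3} \approx -41.333$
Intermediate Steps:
$t = -13$ ($t = -9 - 4 = -13$)
$v{\left(s \right)} = - \frac{2}{3}$ ($v{\left(s \right)} = \left(-4\right) \frac{1}{6} = - \frac{2}{3}$)
$y{\left(I \right)} = \frac{- \frac{2}{3} + I}{2 I}$ ($y{\left(I \right)} = \frac{I - \frac{2}{3}}{I + I} = \frac{- \frac{2}{3} + I}{2 I}$)
$21 \left(-2\right) + y{\left(-2 \right)} = 21 \left(-2\right) + \frac{-2 + 3 \left(-2\right)}{6 \left(-2\right)} = -42 + \frac{1}{6} \left(- \frac{1}{2}\right) \left(-2 - 6\right) = -42 + \frac{1}{6} \left(- \frac{1}{2}\right) \left(-8\right) = -42 + \frac{2}{3} = - \frac{124}{3}$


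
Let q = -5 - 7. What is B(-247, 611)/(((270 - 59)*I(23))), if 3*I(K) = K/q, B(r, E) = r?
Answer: 8892/4853 ≈ 1.8323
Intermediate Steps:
q = -12
I(K) = -K/36 (I(K) = (K/(-12))/3 = (K*(-1/12))/3 = (-K/12)/3 = -K/36)
B(-247, 611)/(((270 - 59)*I(23))) = -247*(-36/(23*(270 - 59))) = -247/(211*(-23/36)) = -247/(-4853/36) = -247*(-36/4853) = 8892/4853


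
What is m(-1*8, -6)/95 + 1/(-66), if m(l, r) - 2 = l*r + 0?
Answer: 641/1254 ≈ 0.51116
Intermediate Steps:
m(l, r) = 2 + l*r (m(l, r) = 2 + (l*r + 0) = 2 + l*r)
m(-1*8, -6)/95 + 1/(-66) = (2 - 1*8*(-6))/95 + 1/(-66) = (2 - 8*(-6))*(1/95) - 1/66 = (2 + 48)*(1/95) - 1/66 = 50*(1/95) - 1/66 = 10/19 - 1/66 = 641/1254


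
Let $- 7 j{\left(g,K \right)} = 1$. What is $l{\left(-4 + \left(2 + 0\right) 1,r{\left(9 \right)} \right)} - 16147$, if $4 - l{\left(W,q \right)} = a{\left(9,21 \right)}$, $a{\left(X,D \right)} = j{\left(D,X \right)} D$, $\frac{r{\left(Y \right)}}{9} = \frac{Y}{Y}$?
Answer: $-16140$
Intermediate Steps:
$j{\left(g,K \right)} = - \frac{1}{7}$ ($j{\left(g,K \right)} = \left(- \frac{1}{7}\right) 1 = - \frac{1}{7}$)
$r{\left(Y \right)} = 9$ ($r{\left(Y \right)} = 9 \frac{Y}{Y} = 9 \cdot 1 = 9$)
$a{\left(X,D \right)} = - \frac{D}{7}$
$l{\left(W,q \right)} = 7$ ($l{\left(W,q \right)} = 4 - \left(- \frac{1}{7}\right) 21 = 4 - -3 = 4 + 3 = 7$)
$l{\left(-4 + \left(2 + 0\right) 1,r{\left(9 \right)} \right)} - 16147 = 7 - 16147 = -16140$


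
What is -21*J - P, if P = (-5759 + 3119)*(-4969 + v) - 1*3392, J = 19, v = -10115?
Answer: -39818767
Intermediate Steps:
P = 39818368 (P = (-5759 + 3119)*(-4969 - 10115) - 1*3392 = -2640*(-15084) - 3392 = 39821760 - 3392 = 39818368)
-21*J - P = -21*19 - 1*39818368 = -399 - 39818368 = -39818767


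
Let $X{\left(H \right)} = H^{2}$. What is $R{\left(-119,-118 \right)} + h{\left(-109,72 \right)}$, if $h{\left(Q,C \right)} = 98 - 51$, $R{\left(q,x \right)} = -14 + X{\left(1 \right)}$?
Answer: $34$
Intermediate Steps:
$R{\left(q,x \right)} = -13$ ($R{\left(q,x \right)} = -14 + 1^{2} = -14 + 1 = -13$)
$h{\left(Q,C \right)} = 47$
$R{\left(-119,-118 \right)} + h{\left(-109,72 \right)} = -13 + 47 = 34$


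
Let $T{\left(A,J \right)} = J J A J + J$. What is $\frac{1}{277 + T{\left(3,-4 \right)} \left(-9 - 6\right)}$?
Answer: $\frac{1}{3217} \approx 0.00031085$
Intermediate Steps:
$T{\left(A,J \right)} = J + A J^{3}$ ($T{\left(A,J \right)} = J^{2} A J + J = A J^{2} J + J = A J^{3} + J = J + A J^{3}$)
$\frac{1}{277 + T{\left(3,-4 \right)} \left(-9 - 6\right)} = \frac{1}{277 + \left(-4 + 3 \left(-4\right)^{3}\right) \left(-9 - 6\right)} = \frac{1}{277 + \left(-4 + 3 \left(-64\right)\right) \left(-15\right)} = \frac{1}{277 + \left(-4 - 192\right) \left(-15\right)} = \frac{1}{277 - -2940} = \frac{1}{277 + 2940} = \frac{1}{3217}$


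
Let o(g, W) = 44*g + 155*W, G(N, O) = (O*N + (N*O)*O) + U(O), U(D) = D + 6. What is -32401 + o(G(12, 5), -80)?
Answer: -28477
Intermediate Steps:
U(D) = 6 + D
G(N, O) = 6 + O + N*O + N*O² (G(N, O) = (O*N + (N*O)*O) + (6 + O) = (N*O + N*O²) + (6 + O) = 6 + O + N*O + N*O²)
-32401 + o(G(12, 5), -80) = -32401 + (44*(6 + 5 + 12*5 + 12*5²) + 155*(-80)) = -32401 + (44*(6 + 5 + 60 + 12*25) - 12400) = -32401 + (44*(6 + 5 + 60 + 300) - 12400) = -32401 + (44*371 - 12400) = -32401 + (16324 - 12400) = -32401 + 3924 = -28477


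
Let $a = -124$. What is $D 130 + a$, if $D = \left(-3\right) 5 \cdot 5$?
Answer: $-9874$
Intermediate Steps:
$D = -75$ ($D = \left(-15\right) 5 = -75$)
$D 130 + a = \left(-75\right) 130 - 124 = -9750 - 124 = -9874$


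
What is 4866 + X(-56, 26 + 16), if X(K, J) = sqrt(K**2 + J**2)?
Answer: 4936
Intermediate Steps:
X(K, J) = sqrt(J**2 + K**2)
4866 + X(-56, 26 + 16) = 4866 + sqrt((26 + 16)**2 + (-56)**2) = 4866 + sqrt(42**2 + 3136) = 4866 + sqrt(1764 + 3136) = 4866 + sqrt(4900) = 4866 + 70 = 4936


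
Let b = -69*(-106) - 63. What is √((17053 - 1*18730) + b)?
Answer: √5574 ≈ 74.659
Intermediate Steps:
b = 7251 (b = 7314 - 63 = 7251)
√((17053 - 1*18730) + b) = √((17053 - 1*18730) + 7251) = √((17053 - 18730) + 7251) = √(-1677 + 7251) = √5574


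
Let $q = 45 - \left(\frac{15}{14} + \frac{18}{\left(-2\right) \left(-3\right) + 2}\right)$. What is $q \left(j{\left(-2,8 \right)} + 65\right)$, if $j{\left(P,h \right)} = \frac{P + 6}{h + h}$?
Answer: $\frac{304587}{112} \approx 2719.5$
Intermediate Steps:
$j{\left(P,h \right)} = \frac{6 + P}{2 h}$
$q = \frac{1167}{28}$ ($q = 45 - \left(15 \cdot \frac{1}{14} + \frac{18}{6 + 2}\right) = 45 - \left(\frac{15}{14} + \frac{18}{8}\right) = 45 - \left(\frac{15}{14} + 18 \cdot \frac{1}{8}\right) = 45 - \left(\frac{15}{14} + \frac{9}{4}\right) = 45 - \frac{93}{28} = \frac{1167}{28} \approx 41.679$)
$q \left(j{\left(-2,8 \right)} + 65\right) = \frac{1167 \left(\frac{6 - 2}{2 \cdot 8} + 65\right)}{28} = \frac{1167 \left(\frac{1}{2} \cdot \frac{1}{8} \cdot 4 + 65\right)}{28} = \frac{1167 \left(\frac{1}{4} + 65\right)}{28} = \frac{1167}{28} \cdot \frac{261}{4} = \frac{304587}{112}$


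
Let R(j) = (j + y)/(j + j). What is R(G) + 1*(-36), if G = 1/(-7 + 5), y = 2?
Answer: -75/2 ≈ -37.500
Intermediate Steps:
G = -1/2 (G = 1/(-2) = -1/2 ≈ -0.50000)
R(j) = (2 + j)/(2*j) (R(j) = (j + 2)/(j + j) = (2 + j)/((2*j)) = (2 + j)*(1/(2*j)) = (2 + j)/(2*j))
R(G) + 1*(-36) = (2 - 1/2)/(2*(-1/2)) + 1*(-36) = (1/2)*(-2)*(3/2) - 36 = -3/2 - 36 = -75/2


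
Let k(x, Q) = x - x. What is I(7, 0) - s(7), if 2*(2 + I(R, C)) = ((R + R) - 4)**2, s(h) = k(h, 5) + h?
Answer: 41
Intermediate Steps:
k(x, Q) = 0
s(h) = h (s(h) = 0 + h = h)
I(R, C) = -2 + (-4 + 2*R)**2/2 (I(R, C) = -2 + ((R + R) - 4)**2/2 = -2 + (2*R - 4)**2/2 = -2 + (-4 + 2*R)**2/2)
I(7, 0) - s(7) = (-2 + 2*(-2 + 7)**2) - 1*7 = (-2 + 2*5**2) - 7 = (-2 + 2*25) - 7 = (-2 + 50) - 7 = 48 - 7 = 41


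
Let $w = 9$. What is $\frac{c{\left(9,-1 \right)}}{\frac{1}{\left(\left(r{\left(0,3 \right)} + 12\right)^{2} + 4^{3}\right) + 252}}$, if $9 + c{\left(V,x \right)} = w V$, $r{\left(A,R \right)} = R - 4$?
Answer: $31464$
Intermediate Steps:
$r{\left(A,R \right)} = -4 + R$
$c{\left(V,x \right)} = -9 + 9 V$
$\frac{c{\left(9,-1 \right)}}{\frac{1}{\left(\left(r{\left(0,3 \right)} + 12\right)^{2} + 4^{3}\right) + 252}} = \frac{-9 + 9 \cdot 9}{\frac{1}{\left(\left(\left(-4 + 3\right) + 12\right)^{2} + 4^{3}\right) + 252}} = \frac{-9 + 81}{\frac{1}{\left(\left(-1 + 12\right)^{2} + 64\right) + 252}} = \frac{72}{\frac{1}{\left(11^{2} + 64\right) + 252}} = \frac{72}{\frac{1}{\left(121 + 64\right) + 252}} = \frac{72}{\frac{1}{185 + 252}} = \frac{72}{\frac{1}{437}} = 72 \frac{1}{\frac{1}{437}} = 72 \cdot 437 = 31464$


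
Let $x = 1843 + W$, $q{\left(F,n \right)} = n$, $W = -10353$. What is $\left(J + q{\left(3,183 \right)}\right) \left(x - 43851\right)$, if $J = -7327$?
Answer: $374066984$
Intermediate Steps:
$x = -8510$ ($x = 1843 - 10353 = -8510$)
$\left(J + q{\left(3,183 \right)}\right) \left(x - 43851\right) = \left(-7327 + 183\right) \left(-8510 - 43851\right) = \left(-7144\right) \left(-52361\right) = 374066984$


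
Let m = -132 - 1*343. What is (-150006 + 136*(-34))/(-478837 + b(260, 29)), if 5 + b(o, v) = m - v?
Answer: 11045/34239 ≈ 0.32259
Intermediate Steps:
m = -475 (m = -132 - 343 = -475)
b(o, v) = -480 - v (b(o, v) = -5 + (-475 - v) = -480 - v)
(-150006 + 136*(-34))/(-478837 + b(260, 29)) = (-150006 + 136*(-34))/(-478837 + (-480 - 1*29)) = (-150006 - 4624)/(-478837 + (-480 - 29)) = -154630/(-478837 - 509) = -154630/(-479346) = -154630*(-1/479346) = 11045/34239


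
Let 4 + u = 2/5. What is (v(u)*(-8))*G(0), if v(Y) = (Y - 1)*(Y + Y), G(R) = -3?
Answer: 19872/25 ≈ 794.88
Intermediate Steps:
u = -18/5 (u = -4 + 2/5 = -18/5 ≈ -3.6000)
v(Y) = 2*Y*(-1 + Y) (v(Y) = (-1 + Y)*(2*Y) = 2*Y*(-1 + Y))
(v(u)*(-8))*G(0) = ((2*(-18/5)*(-1 - 18/5))*(-8))*(-3) = ((2*(-18/5)*(-23/5))*(-8))*(-3) = ((828/25)*(-8))*(-3) = -6624/25*(-3) = 19872/25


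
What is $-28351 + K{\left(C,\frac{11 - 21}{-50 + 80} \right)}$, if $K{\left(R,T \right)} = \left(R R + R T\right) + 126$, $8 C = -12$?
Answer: $- \frac{112889}{4} \approx -28222.0$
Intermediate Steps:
$C = - \frac{3}{2}$ ($C = \frac{1}{8} \left(-12\right) = - \frac{3}{2} \approx -1.5$)
$K{\left(R,T \right)} = 126 + R^{2} + R T$ ($K{\left(R,T \right)} = \left(R^{2} + R T\right) + 126 = 126 + R^{2} + R T$)
$-28351 + K{\left(C,\frac{11 - 21}{-50 + 80} \right)} = -28351 + \left(126 + \left(- \frac{3}{2}\right)^{2} - \frac{3 \frac{11 - 21}{-50 + 80}}{2}\right) = -28351 + \left(126 + \frac{9}{4} - \frac{3 \left(- \frac{10}{30}\right)}{2}\right) = -28351 + \left(126 + \frac{9}{4} - \frac{3 \left(\left(-10\right) \frac{1}{30}\right)}{2}\right) = -28351 + \left(126 + \frac{9}{4} - - \frac{1}{2}\right) = -28351 + \left(126 + \frac{9}{4} + \frac{1}{2}\right) = -28351 + \frac{515}{4} = - \frac{112889}{4}$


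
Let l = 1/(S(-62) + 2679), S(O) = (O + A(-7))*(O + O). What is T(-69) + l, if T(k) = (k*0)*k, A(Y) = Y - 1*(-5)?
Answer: 1/10615 ≈ 9.4206e-5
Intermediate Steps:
A(Y) = 5 + Y (A(Y) = Y + 5 = 5 + Y)
S(O) = 2*O*(-2 + O) (S(O) = (O + (5 - 7))*(O + O) = (O - 2)*(2*O) = (-2 + O)*(2*O) = 2*O*(-2 + O))
T(k) = 0 (T(k) = 0*k = 0)
l = 1/10615 (l = 1/(2*(-62)*(-2 - 62) + 2679) = 1/(2*(-62)*(-64) + 2679) = 1/(7936 + 2679) = 1/10615 ≈ 9.4206e-5)
T(-69) + l = 0 + 1/10615 = 1/10615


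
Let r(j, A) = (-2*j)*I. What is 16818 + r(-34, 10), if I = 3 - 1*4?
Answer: 16750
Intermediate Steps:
I = -1 (I = 3 - 4 = -1)
r(j, A) = 2*j (r(j, A) = -2*j*(-1) = 2*j)
16818 + r(-34, 10) = 16818 + 2*(-34) = 16818 - 68 = 16750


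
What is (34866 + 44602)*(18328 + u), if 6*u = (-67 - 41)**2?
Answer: 1610975296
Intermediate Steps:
u = 1944 (u = (-67 - 41)**2/6 = (1/6)*(-108)**2 = (1/6)*11664 = 1944)
(34866 + 44602)*(18328 + u) = (34866 + 44602)*(18328 + 1944) = 79468*20272 = 1610975296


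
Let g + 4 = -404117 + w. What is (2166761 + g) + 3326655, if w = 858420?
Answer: 5947715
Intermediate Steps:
g = 454299 (g = -4 + (-404117 + 858420) = -4 + 454303 = 454299)
(2166761 + g) + 3326655 = (2166761 + 454299) + 3326655 = 2621060 + 3326655 = 5947715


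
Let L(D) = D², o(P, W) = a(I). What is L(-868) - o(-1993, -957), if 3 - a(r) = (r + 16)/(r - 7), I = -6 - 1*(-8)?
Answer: 3767087/5 ≈ 7.5342e+5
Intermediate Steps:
I = 2 (I = -6 + 8 = 2)
a(r) = 3 - (16 + r)/(-7 + r) (a(r) = 3 - (r + 16)/(r - 7) = 3 - (16 + r)/(-7 + r))
o(P, W) = 33/5 (o(P, W) = (-37 + 2*2)/(-7 + 2) = (-37 + 4)/(-5) = -⅕*(-33) = 33/5)
L(-868) - o(-1993, -957) = (-868)² - 1*33/5 = 753424 - 33/5 = 3767087/5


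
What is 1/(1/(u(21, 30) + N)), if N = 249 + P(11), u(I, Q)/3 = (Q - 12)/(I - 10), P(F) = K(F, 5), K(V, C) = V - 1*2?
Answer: 2892/11 ≈ 262.91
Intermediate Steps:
K(V, C) = -2 + V (K(V, C) = V - 2 = -2 + V)
P(F) = -2 + F
u(I, Q) = 3*(-12 + Q)/(-10 + I) (u(I, Q) = 3*((Q - 12)/(I - 10)) = 3*((-12 + Q)/(-10 + I)) = 3*(-12 + Q)/(-10 + I))
N = 258 (N = 249 + (-2 + 11) = 249 + 9 = 258)
1/(1/(u(21, 30) + N)) = 1/(1/(3*(-12 + 30)/(-10 + 21) + 258)) = 1/(1/(3*18/11 + 258)) = 1/(1/(3*(1/11)*18 + 258)) = 1/(1/(54/11 + 258)) = 1/(1/(2892/11)) = 1/(11/2892) = 2892/11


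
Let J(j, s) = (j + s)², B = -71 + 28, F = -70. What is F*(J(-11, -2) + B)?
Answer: -8820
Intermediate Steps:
B = -43
F*(J(-11, -2) + B) = -70*((-11 - 2)² - 43) = -70*((-13)² - 43) = -70*(169 - 43) = -70*126 = -8820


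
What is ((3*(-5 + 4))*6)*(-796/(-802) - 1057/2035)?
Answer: -6949314/816035 ≈ -8.5159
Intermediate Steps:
((3*(-5 + 4))*6)*(-796/(-802) - 1057/2035) = ((3*(-1))*6)*(-796*(-1/802) - 1057*1/2035) = (-3*6)*(398/401 - 1057/2035) = -18*386073/816035 = -6949314/816035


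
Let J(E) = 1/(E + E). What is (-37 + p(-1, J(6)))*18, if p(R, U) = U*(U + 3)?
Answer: -5291/8 ≈ -661.38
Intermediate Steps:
J(E) = 1/(2*E)
p(R, U) = U*(3 + U)
(-37 + p(-1, J(6)))*18 = (-37 + ((½)/6)*(3 + (½)/6))*18 = (-37 + ((½)*(⅙))*(3 + (½)*(⅙)))*18 = (-37 + (3 + 1/12)/12)*18 = (-37 + (1/12)*(37/12))*18 = (-37 + 37/144)*18 = -5291/144*18 = -5291/8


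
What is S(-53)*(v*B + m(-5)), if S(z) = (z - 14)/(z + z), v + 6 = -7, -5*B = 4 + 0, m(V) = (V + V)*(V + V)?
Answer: 18492/265 ≈ 69.781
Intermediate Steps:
m(V) = 4*V² (m(V) = (2*V)*(2*V) = 4*V²)
B = -⅘ (B = -(4 + 0)/5 = -⅕*4 = -⅘ ≈ -0.80000)
v = -13 (v = -6 - 7 = -13)
S(z) = (-14 + z)/(2*z) (S(z) = (-14 + z)/((2*z)) = (-14 + z)*(1/(2*z)) = (-14 + z)/(2*z))
S(-53)*(v*B + m(-5)) = ((½)*(-14 - 53)/(-53))*(-13*(-⅘) + 4*(-5)²) = ((½)*(-1/53)*(-67))*(52/5 + 4*25) = 67*(52/5 + 100)/106 = (67/106)*(552/5) = 18492/265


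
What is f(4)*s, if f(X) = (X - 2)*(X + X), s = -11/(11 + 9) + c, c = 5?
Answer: 356/5 ≈ 71.200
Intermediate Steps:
s = 89/20 (s = -11/(11 + 9) + 5 = -11/20 + 5 = 89/20 ≈ 4.4500)
f(X) = 2*X*(-2 + X) (f(X) = (-2 + X)*(2*X) = 2*X*(-2 + X))
f(4)*s = (2*4*(-2 + 4))*(89/20) = (2*4*2)*(89/20) = 16*(89/20) = 356/5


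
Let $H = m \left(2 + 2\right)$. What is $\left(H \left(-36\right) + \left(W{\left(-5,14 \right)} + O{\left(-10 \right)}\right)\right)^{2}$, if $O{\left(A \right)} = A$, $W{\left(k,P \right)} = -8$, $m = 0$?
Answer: $324$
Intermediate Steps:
$H = 0$ ($H = 0 \left(2 + 2\right) = 0 \cdot 4 = 0$)
$\left(H \left(-36\right) + \left(W{\left(-5,14 \right)} + O{\left(-10 \right)}\right)\right)^{2} = \left(0 \left(-36\right) - 18\right)^{2} = \left(0 - 18\right)^{2} = \left(-18\right)^{2} = 324$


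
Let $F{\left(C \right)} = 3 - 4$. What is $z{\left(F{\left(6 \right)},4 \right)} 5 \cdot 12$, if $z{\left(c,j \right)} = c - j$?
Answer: $-300$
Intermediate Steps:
$F{\left(C \right)} = -1$
$z{\left(F{\left(6 \right)},4 \right)} 5 \cdot 12 = \left(-1 - 4\right) 5 \cdot 12 = \left(-5\right) 5 \cdot 12 = \left(-25\right) 12 = -300$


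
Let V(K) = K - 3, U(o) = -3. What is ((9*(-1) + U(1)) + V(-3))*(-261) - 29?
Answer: 4669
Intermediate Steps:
V(K) = -3 + K
((9*(-1) + U(1)) + V(-3))*(-261) - 29 = ((9*(-1) - 3) + (-3 - 3))*(-261) - 29 = ((-9 - 3) - 6)*(-261) - 29 = (-12 - 6)*(-261) - 29 = -18*(-261) - 29 = 4698 - 29 = 4669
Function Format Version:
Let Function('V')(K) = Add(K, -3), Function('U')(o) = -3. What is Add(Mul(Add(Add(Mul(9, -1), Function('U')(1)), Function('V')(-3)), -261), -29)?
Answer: 4669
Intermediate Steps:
Function('V')(K) = Add(-3, K)
Add(Mul(Add(Add(Mul(9, -1), Function('U')(1)), Function('V')(-3)), -261), -29) = Add(Mul(Add(Add(Mul(9, -1), -3), Add(-3, -3)), -261), -29) = Add(Mul(Add(Add(-9, -3), -6), -261), -29) = Add(Mul(Add(-12, -6), -261), -29) = Add(Mul(-18, -261), -29) = Add(4698, -29) = 4669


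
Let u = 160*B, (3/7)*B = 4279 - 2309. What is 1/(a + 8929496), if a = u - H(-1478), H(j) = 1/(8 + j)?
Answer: 490/4735831707 ≈ 1.0347e-7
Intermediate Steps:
B = 13790/3 (B = 7*(4279 - 2309)/3 = (7/3)*1970 = 13790/3 ≈ 4596.7)
u = 2206400/3 (u = 160*(13790/3) = 2206400/3 ≈ 7.3547e+5)
a = 360378667/490 (a = 2206400/3 - 1/(8 - 1478) = 2206400/3 - 1/(-1470) = 2206400/3 - 1*(-1/1470) = 2206400/3 + 1/1470 = 360378667/490 ≈ 7.3547e+5)
1/(a + 8929496) = 1/(360378667/490 + 8929496) = 1/(4735831707/490) = 490/4735831707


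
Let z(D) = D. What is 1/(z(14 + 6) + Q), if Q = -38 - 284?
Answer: -1/302 ≈ -0.0033113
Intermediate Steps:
Q = -322
1/(z(14 + 6) + Q) = 1/((14 + 6) - 322) = 1/(20 - 322) = 1/(-302) = -1/302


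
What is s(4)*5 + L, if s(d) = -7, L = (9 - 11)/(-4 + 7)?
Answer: -107/3 ≈ -35.667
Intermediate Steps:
L = -⅔ (L = -2/3 = -2*⅓ = -⅔ ≈ -0.66667)
s(4)*5 + L = -7*5 - ⅔ = -35 - ⅔ = -107/3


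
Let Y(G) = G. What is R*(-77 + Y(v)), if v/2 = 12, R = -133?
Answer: 7049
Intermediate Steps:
v = 24 (v = 2*12 = 24)
R*(-77 + Y(v)) = -133*(-77 + 24) = -133*(-53) = 7049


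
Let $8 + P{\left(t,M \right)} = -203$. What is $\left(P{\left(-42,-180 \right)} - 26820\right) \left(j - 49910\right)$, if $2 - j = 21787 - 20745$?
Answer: $1377229450$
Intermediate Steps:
$P{\left(t,M \right)} = -211$ ($P{\left(t,M \right)} = -8 - 203 = -211$)
$j = -1040$ ($j = 2 - \left(21787 - 20745\right) = 2 - 1042 = -1040$)
$\left(P{\left(-42,-180 \right)} - 26820\right) \left(j - 49910\right) = \left(-211 - 26820\right) \left(-1040 - 49910\right) = \left(-27031\right) \left(-50950\right) = 1377229450$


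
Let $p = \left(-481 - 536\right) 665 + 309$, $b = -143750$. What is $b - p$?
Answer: $532246$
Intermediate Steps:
$p = -675996$ ($p = \left(-1017\right) 665 + 309 = -676305 + 309 = -675996$)
$b - p = -143750 - -675996 = -143750 + 675996 = 532246$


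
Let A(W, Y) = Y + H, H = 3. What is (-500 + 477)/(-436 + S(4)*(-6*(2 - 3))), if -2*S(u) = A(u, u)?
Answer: 23/457 ≈ 0.050328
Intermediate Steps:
A(W, Y) = 3 + Y (A(W, Y) = Y + 3 = 3 + Y)
S(u) = -3/2 - u/2 (S(u) = -(3 + u)/2 = -3/2 - u/2)
(-500 + 477)/(-436 + S(4)*(-6*(2 - 3))) = (-500 + 477)/(-436 + (-3/2 - ½*4)*(-6*(2 - 3))) = -23/(-436 + (-3/2 - 2)*(-6*(-1))) = -23/(-436 - 7/2*6) = -23/(-436 - 21) = -23/(-457) = -23*(-1/457) = 23/457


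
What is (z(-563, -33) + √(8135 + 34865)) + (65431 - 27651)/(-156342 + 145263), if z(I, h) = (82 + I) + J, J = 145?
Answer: -3760324/11079 + 10*√430 ≈ -132.05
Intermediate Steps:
z(I, h) = 227 + I (z(I, h) = (82 + I) + 145 = 227 + I)
(z(-563, -33) + √(8135 + 34865)) + (65431 - 27651)/(-156342 + 145263) = ((227 - 563) + √(8135 + 34865)) + (65431 - 27651)/(-156342 + 145263) = (-336 + √43000) + 37780/(-11079) = (-336 + 10*√430) + 37780*(-1/11079) = (-336 + 10*√430) - 37780/11079 = -3760324/11079 + 10*√430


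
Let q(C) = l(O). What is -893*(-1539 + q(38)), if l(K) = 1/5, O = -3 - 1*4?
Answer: 6870742/5 ≈ 1.3741e+6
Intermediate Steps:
O = -7 (O = -3 - 4 = -7)
l(K) = ⅕
q(C) = ⅕
-893*(-1539 + q(38)) = -893*(-1539 + ⅕) = -893*(-7694/5) = 6870742/5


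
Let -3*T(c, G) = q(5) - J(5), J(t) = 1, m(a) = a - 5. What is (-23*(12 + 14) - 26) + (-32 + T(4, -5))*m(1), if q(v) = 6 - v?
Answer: -496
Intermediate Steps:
m(a) = -5 + a
T(c, G) = 0 (T(c, G) = -((6 - 1*5) - 1*1)/3 = -((6 - 5) - 1)/3 = -(1 - 1)/3 = -⅓*0 = 0)
(-23*(12 + 14) - 26) + (-32 + T(4, -5))*m(1) = (-23*(12 + 14) - 26) + (-32 + 0)*(-5 + 1) = (-23*26 - 26) - 32*(-4) = (-598 - 26) + 128 = -624 + 128 = -496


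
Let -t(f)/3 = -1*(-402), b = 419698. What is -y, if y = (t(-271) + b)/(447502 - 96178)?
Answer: -104623/87831 ≈ -1.1912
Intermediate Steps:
t(f) = -1206 (t(f) = -(-3)*(-402) = -3*402 = -1206)
y = 104623/87831 (y = (-1206 + 419698)/(447502 - 96178) = 418492/351324 = 418492*(1/351324) = 104623/87831 ≈ 1.1912)
-y = -1*104623/87831 = -104623/87831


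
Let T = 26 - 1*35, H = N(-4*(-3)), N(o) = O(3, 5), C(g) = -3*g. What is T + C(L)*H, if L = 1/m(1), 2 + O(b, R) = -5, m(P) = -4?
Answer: -57/4 ≈ -14.250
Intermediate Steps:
O(b, R) = -7 (O(b, R) = -2 - 5 = -7)
L = -¼ (L = 1/(-4) = -¼ ≈ -0.25000)
N(o) = -7
H = -7
T = -9 (T = 26 - 35 = -9)
T + C(L)*H = -9 - 3*(-¼)*(-7) = -9 + (¾)*(-7) = -9 - 21/4 = -57/4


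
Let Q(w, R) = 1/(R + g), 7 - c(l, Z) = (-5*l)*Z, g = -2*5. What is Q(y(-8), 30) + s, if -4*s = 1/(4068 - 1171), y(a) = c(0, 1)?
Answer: 723/14485 ≈ 0.049914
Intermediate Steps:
g = -10
c(l, Z) = 7 + 5*Z*l (c(l, Z) = 7 - (-5*l)*Z = 7 - (-5)*Z*l = 7 + 5*Z*l)
y(a) = 7 (y(a) = 7 + 5*1*0 = 7 + 0 = 7)
Q(w, R) = 1/(-10 + R) (Q(w, R) = 1/(R - 10) = 1/(-10 + R))
s = -1/11588 (s = -1/(4*(4068 - 1171)) = -¼/2897 = -¼*1/2897 = -1/11588 ≈ -8.6296e-5)
Q(y(-8), 30) + s = 1/(-10 + 30) - 1/11588 = 1/20 - 1/11588 = 723/14485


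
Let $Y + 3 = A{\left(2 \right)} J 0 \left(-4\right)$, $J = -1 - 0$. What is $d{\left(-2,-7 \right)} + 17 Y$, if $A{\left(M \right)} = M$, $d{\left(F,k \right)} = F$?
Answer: $-53$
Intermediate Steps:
$J = -1$ ($J = -1 + 0 = -1$)
$Y = -3$ ($Y = -3 + 2 \left(\left(-1\right) 0\right) \left(-4\right) = -3 + 2 \cdot 0 \left(-4\right) = -3 + 0 \left(-4\right) = -3 + 0 = -3$)
$d{\left(-2,-7 \right)} + 17 Y = -2 + 17 \left(-3\right) = -2 - 51 = -53$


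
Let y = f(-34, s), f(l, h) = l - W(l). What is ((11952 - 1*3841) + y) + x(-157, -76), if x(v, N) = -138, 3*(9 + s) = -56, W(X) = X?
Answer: 7973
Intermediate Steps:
s = -83/3 (s = -9 + (1/3)*(-56) = -9 - 56/3 = -83/3 ≈ -27.667)
f(l, h) = 0 (f(l, h) = l - l = 0)
y = 0
((11952 - 1*3841) + y) + x(-157, -76) = ((11952 - 1*3841) + 0) - 138 = ((11952 - 3841) + 0) - 138 = (8111 + 0) - 138 = 8111 - 138 = 7973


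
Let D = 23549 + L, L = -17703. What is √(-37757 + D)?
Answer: I*√31911 ≈ 178.64*I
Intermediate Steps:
D = 5846 (D = 23549 - 17703 = 5846)
√(-37757 + D) = √(-37757 + 5846) = √(-31911) = I*√31911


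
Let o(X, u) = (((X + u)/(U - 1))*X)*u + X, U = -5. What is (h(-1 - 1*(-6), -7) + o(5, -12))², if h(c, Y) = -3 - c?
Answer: 5329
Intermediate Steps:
o(X, u) = X + X*u*(-X/6 - u/6) (o(X, u) = (((X + u)/(-5 - 1))*X)*u + X = (((X + u)/(-6))*X)*u + X = (((X + u)*(-⅙))*X)*u + X = ((-X/6 - u/6)*X)*u + X = (X*(-X/6 - u/6))*u + X = X*u*(-X/6 - u/6) + X = X + X*u*(-X/6 - u/6))
(h(-1 - 1*(-6), -7) + o(5, -12))² = ((-3 - (-1 - 1*(-6))) + (⅙)*5*(6 - 1*(-12)² - 1*5*(-12)))² = ((-3 - (-1 + 6)) + (⅙)*5*(6 - 1*144 + 60))² = ((-3 - 1*5) + (⅙)*5*(6 - 144 + 60))² = ((-3 - 5) + (⅙)*5*(-78))² = (-8 - 65)² = (-73)² = 5329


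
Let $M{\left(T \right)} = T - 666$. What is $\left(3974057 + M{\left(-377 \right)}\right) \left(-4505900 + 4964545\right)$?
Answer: $1822203006030$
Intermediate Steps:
$M{\left(T \right)} = -666 + T$
$\left(3974057 + M{\left(-377 \right)}\right) \left(-4505900 + 4964545\right) = \left(3974057 - 1043\right) \left(-4505900 + 4964545\right) = \left(3974057 - 1043\right) 458645 = 3973014 \cdot 458645 = 1822203006030$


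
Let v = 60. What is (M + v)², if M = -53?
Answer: 49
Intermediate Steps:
(M + v)² = (-53 + 60)² = 7² = 49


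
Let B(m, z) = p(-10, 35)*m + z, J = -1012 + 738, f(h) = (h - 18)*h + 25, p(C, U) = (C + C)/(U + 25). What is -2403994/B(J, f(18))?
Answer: -7211982/349 ≈ -20665.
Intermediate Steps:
p(C, U) = 2*C/(25 + U) (p(C, U) = (2*C)/(25 + U) = 2*C/(25 + U))
f(h) = 25 + h*(-18 + h) (f(h) = (-18 + h)*h + 25 = h*(-18 + h) + 25 = 25 + h*(-18 + h))
J = -274
B(m, z) = z - m/3 (B(m, z) = (2*(-10)/(25 + 35))*m + z = (2*(-10)/60)*m + z = (2*(-10)*(1/60))*m + z = -m/3 + z = z - m/3)
-2403994/B(J, f(18)) = -2403994/((25 + 18² - 18*18) - ⅓*(-274)) = -2403994/((25 + 324 - 324) + 274/3) = -2403994/(25 + 274/3) = -2403994/349/3 = -2403994*3/349 = -7211982/349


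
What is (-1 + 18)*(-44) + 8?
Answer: -740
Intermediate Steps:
(-1 + 18)*(-44) + 8 = 17*(-44) + 8 = -748 + 8 = -740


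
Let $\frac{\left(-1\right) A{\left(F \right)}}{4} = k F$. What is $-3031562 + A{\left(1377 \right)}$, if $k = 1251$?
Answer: $-9922070$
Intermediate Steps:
$A{\left(F \right)} = - 5004 F$ ($A{\left(F \right)} = - 4 \cdot 1251 F = - 5004 F$)
$-3031562 + A{\left(1377 \right)} = -3031562 - 6890508 = -9922070$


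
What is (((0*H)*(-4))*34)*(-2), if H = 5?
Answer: 0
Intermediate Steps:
(((0*H)*(-4))*34)*(-2) = (((0*5)*(-4))*34)*(-2) = ((0*(-4))*34)*(-2) = (0*34)*(-2) = 0*(-2) = 0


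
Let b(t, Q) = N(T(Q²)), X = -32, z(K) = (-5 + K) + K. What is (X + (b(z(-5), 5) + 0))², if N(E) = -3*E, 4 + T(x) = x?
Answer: 9025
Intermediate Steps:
T(x) = -4 + x
z(K) = -5 + 2*K
b(t, Q) = 12 - 3*Q² (b(t, Q) = -3*(-4 + Q²) = 12 - 3*Q²)
(X + (b(z(-5), 5) + 0))² = (-32 + ((12 - 3*5²) + 0))² = (-32 + ((12 - 3*25) + 0))² = (-32 + ((12 - 75) + 0))² = (-32 + (-63 + 0))² = (-32 - 63)² = (-95)² = 9025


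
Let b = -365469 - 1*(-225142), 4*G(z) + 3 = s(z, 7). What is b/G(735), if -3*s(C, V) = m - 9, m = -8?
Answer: -420981/2 ≈ -2.1049e+5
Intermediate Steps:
s(C, V) = 17/3 (s(C, V) = -(-8 - 9)/3 = -⅓*(-17) = 17/3)
G(z) = ⅔ (G(z) = -¾ + (¼)*(17/3) = -¾ + 17/12 = ⅔)
b = -140327 (b = -365469 + 225142 = -140327)
b/G(735) = -140327/⅔ = -140327*3/2 = -420981/2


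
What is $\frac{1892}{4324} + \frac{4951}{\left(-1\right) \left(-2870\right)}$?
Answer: $\frac{6709541}{3102470} \approx 2.1626$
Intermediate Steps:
$\frac{1892}{4324} + \frac{4951}{\left(-1\right) \left(-2870\right)} = 1892 \cdot \frac{1}{4324} + \frac{4951}{2870} = \frac{473}{1081} + 4951 \cdot \frac{1}{2870} = \frac{473}{1081} + \frac{4951}{2870} = \frac{6709541}{3102470}$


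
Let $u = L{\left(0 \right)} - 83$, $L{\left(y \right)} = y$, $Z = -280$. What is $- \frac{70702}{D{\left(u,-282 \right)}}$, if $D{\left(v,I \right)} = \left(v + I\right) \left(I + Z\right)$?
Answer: $- \frac{35351}{102565} \approx -0.34467$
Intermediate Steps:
$u = -83$ ($u = 0 - 83 = -83$)
$D{\left(v,I \right)} = \left(-280 + I\right) \left(I + v\right)$ ($D{\left(v,I \right)} = \left(v + I\right) \left(I - 280\right) = \left(I + v\right) \left(-280 + I\right) = \left(-280 + I\right) \left(I + v\right)$)
$- \frac{70702}{D{\left(u,-282 \right)}} = - \frac{70702}{\left(-282\right)^{2} - -78960 - -23240 - -23406} = - \frac{70702}{79524 + 78960 + 23240 + 23406} = - \frac{70702}{205130} = \left(-70702\right) \frac{1}{205130} = - \frac{35351}{102565}$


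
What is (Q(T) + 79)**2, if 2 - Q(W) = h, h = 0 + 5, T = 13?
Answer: 5776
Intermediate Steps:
h = 5
Q(W) = -3 (Q(W) = 2 - 1*5 = 2 - 5 = -3)
(Q(T) + 79)**2 = (-3 + 79)**2 = 76**2 = 5776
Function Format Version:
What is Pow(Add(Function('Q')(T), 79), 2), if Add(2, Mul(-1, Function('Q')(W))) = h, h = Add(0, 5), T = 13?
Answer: 5776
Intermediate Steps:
h = 5
Function('Q')(W) = -3 (Function('Q')(W) = Add(2, Mul(-1, 5)) = Add(2, -5) = -3)
Pow(Add(Function('Q')(T), 79), 2) = Pow(Add(-3, 79), 2) = Pow(76, 2) = 5776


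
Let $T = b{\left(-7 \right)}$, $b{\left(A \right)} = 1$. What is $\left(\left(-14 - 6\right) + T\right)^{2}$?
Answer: $361$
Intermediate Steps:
$T = 1$
$\left(\left(-14 - 6\right) + T\right)^{2} = \left(\left(-14 - 6\right) + 1\right)^{2} = \left(-20 + 1\right)^{2} = \left(-19\right)^{2} = 361$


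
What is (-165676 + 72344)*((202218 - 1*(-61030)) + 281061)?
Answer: -50801447588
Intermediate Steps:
(-165676 + 72344)*((202218 - 1*(-61030)) + 281061) = -93332*((202218 + 61030) + 281061) = -93332*(263248 + 281061) = -93332*544309 = -50801447588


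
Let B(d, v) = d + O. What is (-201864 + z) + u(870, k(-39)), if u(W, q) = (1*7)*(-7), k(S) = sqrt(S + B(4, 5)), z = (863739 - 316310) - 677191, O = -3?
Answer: -331675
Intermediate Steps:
B(d, v) = -3 + d (B(d, v) = d - 3 = -3 + d)
z = -129762 (z = 547429 - 677191 = -129762)
k(S) = sqrt(1 + S) (k(S) = sqrt(S + (-3 + 4)) = sqrt(S + 1) = sqrt(1 + S))
u(W, q) = -49 (u(W, q) = 7*(-7) = -49)
(-201864 + z) + u(870, k(-39)) = (-201864 - 129762) - 49 = -331626 - 49 = -331675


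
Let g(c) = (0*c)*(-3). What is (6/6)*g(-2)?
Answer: 0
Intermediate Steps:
g(c) = 0 (g(c) = 0*(-3) = 0)
(6/6)*g(-2) = (6/6)*0 = (6*(⅙))*0 = 1*0 = 0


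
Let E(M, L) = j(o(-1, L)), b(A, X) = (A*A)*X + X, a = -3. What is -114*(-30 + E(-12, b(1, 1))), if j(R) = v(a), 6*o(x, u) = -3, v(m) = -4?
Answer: 3876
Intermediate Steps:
b(A, X) = X + X*A² (b(A, X) = A²*X + X = X*A² + X = X + X*A²)
o(x, u) = -½ (o(x, u) = (⅙)*(-3) = -½)
j(R) = -4
E(M, L) = -4
-114*(-30 + E(-12, b(1, 1))) = -114*(-30 - 4) = -114*(-34) = 3876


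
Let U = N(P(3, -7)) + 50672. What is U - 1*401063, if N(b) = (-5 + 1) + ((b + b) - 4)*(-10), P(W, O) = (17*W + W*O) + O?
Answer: -350815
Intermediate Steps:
P(W, O) = O + 17*W + O*W (P(W, O) = (17*W + O*W) + O = O + 17*W + O*W)
N(b) = 36 - 20*b (N(b) = -4 + (2*b - 4)*(-10) = -4 + (-4 + 2*b)*(-10) = -4 + (40 - 20*b) = 36 - 20*b)
U = 50248 (U = (36 - 20*(-7 + 17*3 - 7*3)) + 50672 = (36 - 20*(-7 + 51 - 21)) + 50672 = (36 - 20*23) + 50672 = (36 - 460) + 50672 = -424 + 50672 = 50248)
U - 1*401063 = 50248 - 1*401063 = 50248 - 401063 = -350815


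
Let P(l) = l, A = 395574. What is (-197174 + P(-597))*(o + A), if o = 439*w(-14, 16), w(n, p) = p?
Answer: -79622209058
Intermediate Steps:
o = 7024 (o = 439*16 = 7024)
(-197174 + P(-597))*(o + A) = (-197174 - 597)*(7024 + 395574) = -197771*402598 = -79622209058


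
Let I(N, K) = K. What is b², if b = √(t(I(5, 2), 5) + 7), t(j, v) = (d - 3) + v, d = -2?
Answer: 7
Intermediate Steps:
t(j, v) = -5 + v (t(j, v) = (-2 - 3) + v = -5 + v)
b = √7 (b = √((-5 + 5) + 7) = √(0 + 7) = √7 ≈ 2.6458)
b² = (√7)² = 7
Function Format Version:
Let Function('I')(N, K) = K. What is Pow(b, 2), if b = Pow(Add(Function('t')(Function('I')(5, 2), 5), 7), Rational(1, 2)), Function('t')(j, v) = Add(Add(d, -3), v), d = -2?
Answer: 7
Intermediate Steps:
Function('t')(j, v) = Add(-5, v) (Function('t')(j, v) = Add(Add(-2, -3), v) = Add(-5, v))
b = Pow(7, Rational(1, 2)) (b = Pow(Add(Add(-5, 5), 7), Rational(1, 2)) = Pow(Add(0, 7), Rational(1, 2)) = Pow(7, Rational(1, 2)) ≈ 2.6458)
Pow(b, 2) = Pow(Pow(7, Rational(1, 2)), 2) = 7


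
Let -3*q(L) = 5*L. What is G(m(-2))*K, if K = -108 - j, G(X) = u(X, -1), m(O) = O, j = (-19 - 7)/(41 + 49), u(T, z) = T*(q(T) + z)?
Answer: 67858/135 ≈ 502.65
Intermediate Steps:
q(L) = -5*L/3
u(T, z) = T*(z - 5*T/3) (u(T, z) = T*(-5*T/3 + z) = T*(z - 5*T/3))
j = -13/45 (j = -26/90 = -26*1/90 = -13/45 ≈ -0.28889)
G(X) = X*(-3 - 5*X)/3 (G(X) = X*(-5*X + 3*(-1))/3 = X*(-5*X - 3)/3 = X*(-3 - 5*X)/3)
K = -4847/45 (K = -108 - 1*(-13/45) = -108 + 13/45 = -4847/45 ≈ -107.71)
G(m(-2))*K = -⅓*(-2)*(3 + 5*(-2))*(-4847/45) = -⅓*(-2)*(3 - 10)*(-4847/45) = -⅓*(-2)*(-7)*(-4847/45) = -14/3*(-4847/45) = 67858/135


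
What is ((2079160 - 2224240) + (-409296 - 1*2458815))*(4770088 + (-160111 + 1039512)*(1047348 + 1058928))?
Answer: -5581231212976167924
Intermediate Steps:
((2079160 - 2224240) + (-409296 - 1*2458815))*(4770088 + (-160111 + 1039512)*(1047348 + 1058928)) = (-145080 + (-409296 - 2458815))*(4770088 + 879401*2106276) = (-145080 - 2868111)*(4770088 + 1852261220676) = -3013191*1852265990764 = -5581231212976167924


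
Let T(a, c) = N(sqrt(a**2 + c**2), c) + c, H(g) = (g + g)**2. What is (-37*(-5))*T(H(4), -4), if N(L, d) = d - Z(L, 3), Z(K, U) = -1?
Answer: -1295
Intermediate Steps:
H(g) = 4*g**2 (H(g) = (2*g)**2 = 4*g**2)
N(L, d) = 1 + d (N(L, d) = d - 1*(-1) = d + 1 = 1 + d)
T(a, c) = 1 + 2*c (T(a, c) = (1 + c) + c = 1 + 2*c)
(-37*(-5))*T(H(4), -4) = (-37*(-5))*(1 + 2*(-4)) = 185*(1 - 8) = 185*(-7) = -1295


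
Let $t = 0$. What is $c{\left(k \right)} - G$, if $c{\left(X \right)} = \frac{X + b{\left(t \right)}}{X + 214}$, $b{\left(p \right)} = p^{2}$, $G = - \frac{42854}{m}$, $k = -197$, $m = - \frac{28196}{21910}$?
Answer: $- \frac{570263714}{17119} \approx -33312.0$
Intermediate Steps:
$m = - \frac{2014}{1565}$ ($m = \left(-28196\right) \frac{1}{21910} = - \frac{2014}{1565} \approx -1.2869$)
$G = \frac{33533255}{1007}$ ($G = - \frac{42854}{- \frac{2014}{1565}} = \left(-42854\right) \left(- \frac{1565}{2014}\right) = \frac{33533255}{1007} \approx 33300.0$)
$c{\left(X \right)} = \frac{X}{214 + X}$ ($c{\left(X \right)} = \frac{X + 0^{2}}{X + 214} = \frac{X + 0}{214 + X} = \frac{X}{214 + X}$)
$c{\left(k \right)} - G = - \frac{197}{214 - 197} - \frac{33533255}{1007} = - \frac{197}{17} - \frac{33533255}{1007} = - \frac{570263714}{17119}$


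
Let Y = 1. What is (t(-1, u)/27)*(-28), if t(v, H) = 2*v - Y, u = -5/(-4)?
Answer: 28/9 ≈ 3.1111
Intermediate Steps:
u = 5/4 (u = -5*(-¼) = 5/4 ≈ 1.2500)
t(v, H) = -1 + 2*v (t(v, H) = 2*v - 1*1 = 2*v - 1 = -1 + 2*v)
(t(-1, u)/27)*(-28) = ((-1 + 2*(-1))/27)*(-28) = ((-1 - 2)*(1/27))*(-28) = -3*1/27*(-28) = -⅑*(-28) = 28/9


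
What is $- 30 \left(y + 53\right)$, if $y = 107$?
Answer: $-4800$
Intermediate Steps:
$- 30 \left(y + 53\right) = - 30 \left(107 + 53\right) = \left(-30\right) 160 = -4800$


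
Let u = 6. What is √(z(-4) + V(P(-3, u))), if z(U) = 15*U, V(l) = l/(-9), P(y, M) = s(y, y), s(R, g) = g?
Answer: I*√537/3 ≈ 7.7244*I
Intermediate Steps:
P(y, M) = y
V(l) = -l/9 (V(l) = l*(-⅑) = -l/9)
√(z(-4) + V(P(-3, u))) = √(15*(-4) - ⅑*(-3)) = √(-60 + ⅓) = √(-179/3) = I*√537/3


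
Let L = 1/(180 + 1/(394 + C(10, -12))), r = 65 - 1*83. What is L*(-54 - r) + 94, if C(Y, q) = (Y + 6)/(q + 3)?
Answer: 6622374/70601 ≈ 93.800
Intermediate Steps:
C(Y, q) = (6 + Y)/(3 + q)
r = -18 (r = 65 - 83 = -18)
L = 3530/635409 (L = 1/(180 + 1/(394 + (6 + 10)/(3 - 12))) = 1/(180 + 1/(394 + 16/(-9))) = 1/(180 + 1/(394 - ⅑*16)) = 1/(180 + 1/(394 - 16/9)) = 1/(180 + 1/(3530/9)) = 1/(180 + 9/3530) = 1/(635409/3530) = 3530/635409 ≈ 0.0055555)
L*(-54 - r) + 94 = 3530*(-54 - 1*(-18))/635409 + 94 = 3530*(-54 + 18)/635409 + 94 = (3530/635409)*(-36) + 94 = -14120/70601 + 94 = 6622374/70601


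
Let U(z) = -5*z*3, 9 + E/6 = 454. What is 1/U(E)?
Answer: -1/40050 ≈ -2.4969e-5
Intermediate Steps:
E = 2670 (E = -54 + 6*454 = -54 + 2724 = 2670)
U(z) = -15*z
1/U(E) = 1/(-15*2670) = 1/(-40050) = -1/40050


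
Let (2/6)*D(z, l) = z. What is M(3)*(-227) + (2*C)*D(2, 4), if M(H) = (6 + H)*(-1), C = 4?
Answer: 2091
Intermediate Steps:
D(z, l) = 3*z
M(H) = -6 - H
M(3)*(-227) + (2*C)*D(2, 4) = (-6 - 1*3)*(-227) + (2*4)*(3*2) = (-6 - 3)*(-227) + 8*6 = -9*(-227) + 48 = 2043 + 48 = 2091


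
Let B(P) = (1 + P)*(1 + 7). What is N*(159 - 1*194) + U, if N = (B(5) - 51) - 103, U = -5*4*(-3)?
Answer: 3770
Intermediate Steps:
B(P) = 8 + 8*P (B(P) = (1 + P)*8 = 8 + 8*P)
U = 60 (U = -20*(-3) = 60)
N = -106 (N = ((8 + 8*5) - 51) - 103 = ((8 + 40) - 51) - 103 = (48 - 51) - 103 = -3 - 103 = -106)
N*(159 - 1*194) + U = -106*(159 - 1*194) + 60 = -106*(159 - 194) + 60 = -106*(-35) + 60 = 3710 + 60 = 3770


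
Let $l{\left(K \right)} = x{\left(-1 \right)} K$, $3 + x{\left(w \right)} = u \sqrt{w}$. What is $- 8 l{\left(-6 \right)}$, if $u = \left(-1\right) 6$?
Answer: $-144 - 288 i \approx -144.0 - 288.0 i$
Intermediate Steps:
$u = -6$
$x{\left(w \right)} = -3 - 6 \sqrt{w}$
$l{\left(K \right)} = K \left(-3 - 6 i\right)$ ($l{\left(K \right)} = \left(-3 - 6 \sqrt{-1}\right) K = \left(-3 - 6 i\right) K = K \left(-3 - 6 i\right)$)
$- 8 l{\left(-6 \right)} = - 8 \left(- 6 \left(-3 - 6 i\right)\right) = - 8 \left(18 + 36 i\right) = -144 - 288 i$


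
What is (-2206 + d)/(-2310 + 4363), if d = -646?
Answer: -2852/2053 ≈ -1.3892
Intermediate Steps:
(-2206 + d)/(-2310 + 4363) = (-2206 - 646)/(-2310 + 4363) = -2852/2053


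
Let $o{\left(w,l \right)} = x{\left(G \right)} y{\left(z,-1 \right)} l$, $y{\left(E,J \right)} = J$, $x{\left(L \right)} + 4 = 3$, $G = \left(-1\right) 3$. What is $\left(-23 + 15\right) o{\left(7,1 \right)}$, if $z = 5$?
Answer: $-8$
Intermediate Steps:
$G = -3$
$x{\left(L \right)} = -1$ ($x{\left(L \right)} = -4 + 3 = -1$)
$o{\left(w,l \right)} = l$ ($o{\left(w,l \right)} = \left(-1\right) \left(-1\right) l = 1 l = l$)
$\left(-23 + 15\right) o{\left(7,1 \right)} = \left(-23 + 15\right) 1 = \left(-8\right) 1 = -8$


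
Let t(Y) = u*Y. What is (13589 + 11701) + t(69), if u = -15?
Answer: 24255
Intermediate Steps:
t(Y) = -15*Y
(13589 + 11701) + t(69) = (13589 + 11701) - 15*69 = 25290 - 1035 = 24255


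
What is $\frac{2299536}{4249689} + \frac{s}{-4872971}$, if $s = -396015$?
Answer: $\frac{4296170943597}{6902870418673} \approx 0.62237$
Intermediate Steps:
$\frac{2299536}{4249689} + \frac{s}{-4872971} = \frac{2299536}{4249689} - \frac{396015}{-4872971} = 2299536 \cdot \frac{1}{4249689} - - \frac{396015}{4872971} = \frac{766512}{1416563} + \frac{396015}{4872971} = \frac{4296170943597}{6902870418673}$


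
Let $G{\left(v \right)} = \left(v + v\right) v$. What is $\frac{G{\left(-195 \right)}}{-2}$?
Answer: $-38025$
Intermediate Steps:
$G{\left(v \right)} = 2 v^{2}$ ($G{\left(v \right)} = 2 v v = 2 v^{2}$)
$\frac{G{\left(-195 \right)}}{-2} = \frac{2 \left(-195\right)^{2}}{-2} = 2 \cdot 38025 \left(- \frac{1}{2}\right) = 76050 \left(- \frac{1}{2}\right) = -38025$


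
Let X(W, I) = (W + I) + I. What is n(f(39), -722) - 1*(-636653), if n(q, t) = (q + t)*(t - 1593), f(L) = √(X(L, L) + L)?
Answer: 2308083 - 4630*√39 ≈ 2.2792e+6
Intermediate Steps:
X(W, I) = W + 2*I (X(W, I) = (I + W) + I = W + 2*I)
f(L) = 2*√L (f(L) = √((L + 2*L) + L) = √(3*L + L) = √(4*L) = 2*√L)
n(q, t) = (-1593 + t)*(q + t) (n(q, t) = (q + t)*(-1593 + t) = (-1593 + t)*(q + t))
n(f(39), -722) - 1*(-636653) = ((-722)² - 3186*√39 - 1593*(-722) + (2*√39)*(-722)) - 1*(-636653) = (521284 - 3186*√39 + 1150146 - 1444*√39) + 636653 = (1671430 - 4630*√39) + 636653 = 2308083 - 4630*√39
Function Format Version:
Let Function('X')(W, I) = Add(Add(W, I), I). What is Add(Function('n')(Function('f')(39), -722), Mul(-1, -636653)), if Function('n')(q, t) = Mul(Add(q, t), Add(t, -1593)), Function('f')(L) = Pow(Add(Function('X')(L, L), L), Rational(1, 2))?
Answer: Add(2308083, Mul(-4630, Pow(39, Rational(1, 2)))) ≈ 2.2792e+6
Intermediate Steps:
Function('X')(W, I) = Add(W, Mul(2, I)) (Function('X')(W, I) = Add(Add(I, W), I) = Add(W, Mul(2, I)))
Function('f')(L) = Mul(2, Pow(L, Rational(1, 2))) (Function('f')(L) = Pow(Add(Add(L, Mul(2, L)), L), Rational(1, 2)) = Pow(Add(Mul(3, L), L), Rational(1, 2)) = Pow(Mul(4, L), Rational(1, 2)) = Mul(2, Pow(L, Rational(1, 2))))
Function('n')(q, t) = Mul(Add(-1593, t), Add(q, t)) (Function('n')(q, t) = Mul(Add(q, t), Add(-1593, t)) = Mul(Add(-1593, t), Add(q, t)))
Add(Function('n')(Function('f')(39), -722), Mul(-1, -636653)) = Add(Add(Pow(-722, 2), Mul(-1593, Mul(2, Pow(39, Rational(1, 2)))), Mul(-1593, -722), Mul(Mul(2, Pow(39, Rational(1, 2))), -722)), Mul(-1, -636653)) = Add(Add(521284, Mul(-3186, Pow(39, Rational(1, 2))), 1150146, Mul(-1444, Pow(39, Rational(1, 2)))), 636653) = Add(Add(1671430, Mul(-4630, Pow(39, Rational(1, 2)))), 636653) = Add(2308083, Mul(-4630, Pow(39, Rational(1, 2))))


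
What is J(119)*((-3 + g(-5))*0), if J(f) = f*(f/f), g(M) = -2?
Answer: 0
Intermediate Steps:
J(f) = f (J(f) = f*1 = f)
J(119)*((-3 + g(-5))*0) = 119*((-3 - 2)*0) = 119*(-5*0) = 119*0 = 0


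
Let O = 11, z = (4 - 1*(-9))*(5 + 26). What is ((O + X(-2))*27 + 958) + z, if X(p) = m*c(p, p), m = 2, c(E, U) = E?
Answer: 1550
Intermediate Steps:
z = 403 (z = (4 + 9)*31 = 13*31 = 403)
X(p) = 2*p
((O + X(-2))*27 + 958) + z = ((11 + 2*(-2))*27 + 958) + 403 = ((11 - 4)*27 + 958) + 403 = (7*27 + 958) + 403 = (189 + 958) + 403 = 1147 + 403 = 1550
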